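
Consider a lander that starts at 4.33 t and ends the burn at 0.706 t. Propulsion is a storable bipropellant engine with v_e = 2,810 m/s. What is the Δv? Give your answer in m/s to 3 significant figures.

Δv ≈ 5100 m/s

Rocket equation: Δv = v_e · ln(m₀/m_f) = 2810.0 × ln(6.133) = 2810.0 × 1.8137 ≈ 5096.5 m/s.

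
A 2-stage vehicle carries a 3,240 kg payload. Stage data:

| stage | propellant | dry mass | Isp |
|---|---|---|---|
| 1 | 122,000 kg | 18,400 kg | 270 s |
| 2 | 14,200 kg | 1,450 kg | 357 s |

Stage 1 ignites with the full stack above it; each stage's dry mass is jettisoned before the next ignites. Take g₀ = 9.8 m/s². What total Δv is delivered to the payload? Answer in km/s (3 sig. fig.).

Δv ≈ 8.72 km/s

Ignition mass of stage 1 = 122,000+18,400 + 14,200+1,450 + 3,240 = 159,290 kg.
Stage 1: m₀ = 159,290 kg, m_f = 159,290 − 122,000 = 37,290 kg; Δv = 270×9.8×ln(4.272) = 2646.0×1.4520 ≈ 3842 m/s.
Stage 2: m₀ = 18,890 kg, m_f = 18,890 − 14,200 = 4,690 kg; Δv = 357×9.8×ln(4.028) = 3498.6×1.3932 ≈ 4874 m/s.
Total Δv = 3842 + 4874 = 8716 m/s.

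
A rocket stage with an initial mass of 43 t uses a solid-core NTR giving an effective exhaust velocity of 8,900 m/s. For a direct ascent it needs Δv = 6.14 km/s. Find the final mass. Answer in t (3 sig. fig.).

Rocket equation: m₀/m_f = exp(Δv / v_e) = exp(6140 / 8900.0) = exp(0.6899) = 1.9935.
m_f = m₀ / 1.9935 = 43 / 1.9935 = 21.5701 t.

final mass ≈ 21.6 t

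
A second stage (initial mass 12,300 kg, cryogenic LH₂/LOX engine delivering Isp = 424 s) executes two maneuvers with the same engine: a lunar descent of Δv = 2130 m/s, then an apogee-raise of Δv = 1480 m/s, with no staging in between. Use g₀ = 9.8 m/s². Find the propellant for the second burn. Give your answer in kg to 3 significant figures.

propellant for the second burn ≈ 2210 kg

v_e = Isp · g₀ = 424 × 9.8 = 4155.2 m/s.
After the first burn: m = 12300 × exp(−2130/4155.2) = 12300 × 0.59893 = 7,366.84 kg.
After the second burn: m = 7,366.84 × exp(−1480/4155.2) = 7,366.84 × 0.70035 = 5,159.37 kg.
Second-burn propellant = 7,366.84 − 5,159.37 = 2,207.47 kg.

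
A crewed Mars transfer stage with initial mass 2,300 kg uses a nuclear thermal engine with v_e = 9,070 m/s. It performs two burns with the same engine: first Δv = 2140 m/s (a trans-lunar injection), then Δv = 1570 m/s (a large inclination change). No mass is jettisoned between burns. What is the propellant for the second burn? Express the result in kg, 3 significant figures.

propellant for the second burn ≈ 289 kg

After the first burn: m = 2300 × exp(−2140/9070.0) = 2300 × 0.78983 = 1,816.61 kg.
After the second burn: m = 1,816.61 × exp(−1570/9070.0) = 1,816.61 × 0.84106 = 1,527.88 kg.
Second-burn propellant = 1,816.61 − 1,527.88 = 288.73 kg.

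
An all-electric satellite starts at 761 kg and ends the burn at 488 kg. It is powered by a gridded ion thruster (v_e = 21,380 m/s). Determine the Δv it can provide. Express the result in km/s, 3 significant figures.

Rocket equation: Δv = v_e · ln(m₀/m_f) = 21380.0 × ln(1.559) = 21380.0 × 0.4443 ≈ 9499.5 m/s.

Δv ≈ 9.50 km/s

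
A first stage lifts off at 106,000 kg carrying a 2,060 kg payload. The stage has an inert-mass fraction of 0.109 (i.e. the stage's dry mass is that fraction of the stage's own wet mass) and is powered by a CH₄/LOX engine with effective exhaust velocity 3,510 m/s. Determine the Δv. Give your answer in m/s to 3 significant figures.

Δv ≈ 7260 m/s

Stage wet mass = m₀ − payload = 106,000 − 2,060 = 103,940 kg.
Stage dry mass = ε × stage wet mass = 0.109 × 103,940 = 11,329.5 kg.
Burnout mass m_f = stage dry + payload = 11,329.5 + 2,060 = 13,389.5 kg.
From the ideal rocket equation, Δv = v_e · ln(106,000/13,389.5) = 3510.0 × ln(7.917) = 3510.0 × 2.0690 ≈ 7262 m/s.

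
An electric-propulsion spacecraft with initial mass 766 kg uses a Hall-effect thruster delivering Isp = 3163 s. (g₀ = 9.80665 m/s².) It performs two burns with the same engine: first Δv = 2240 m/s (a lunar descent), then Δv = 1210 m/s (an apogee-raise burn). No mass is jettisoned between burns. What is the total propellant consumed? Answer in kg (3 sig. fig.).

total propellant consumed ≈ 80.6 kg

v_e = Isp · g₀ = 3163 × 9.80665 = 31018.4 m/s.
After the first burn: m = 766 × exp(−2240/31018.4) = 766 × 0.93033 = 712.633 kg.
After the second burn: m = 712.633 × exp(−1210/31018.4) = 712.633 × 0.96174 = 685.368 kg.
Total propellant = m₀ − m_final = 766 − 685.368 = 80.632 kg.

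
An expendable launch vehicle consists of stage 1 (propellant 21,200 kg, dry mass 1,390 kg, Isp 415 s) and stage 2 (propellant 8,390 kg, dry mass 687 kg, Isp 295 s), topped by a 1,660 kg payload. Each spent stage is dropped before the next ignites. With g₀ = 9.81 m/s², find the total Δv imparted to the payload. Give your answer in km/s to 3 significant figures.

Ignition mass of stage 1 = 21,200+1,390 + 8,390+687 + 1,660 = 33,327 kg.
Stage 1: m₀ = 33,327 kg, m_f = 33,327 − 21,200 = 12,127 kg; Δv = 415×9.81×ln(2.748) = 4071.2×1.0109 ≈ 4116 m/s.
Stage 2: m₀ = 10,737 kg, m_f = 10,737 − 8,390 = 2,347 kg; Δv = 295×9.81×ln(4.575) = 2894.0×1.5206 ≈ 4400 m/s.
Total Δv = 4116 + 4400 = 8516 m/s.

Δv ≈ 8.52 km/s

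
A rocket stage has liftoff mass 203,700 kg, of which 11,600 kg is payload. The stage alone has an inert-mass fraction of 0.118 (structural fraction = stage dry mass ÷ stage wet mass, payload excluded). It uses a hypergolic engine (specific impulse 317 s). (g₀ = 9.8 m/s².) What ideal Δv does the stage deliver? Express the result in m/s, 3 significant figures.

Δv ≈ 5540 m/s

Stage wet mass = m₀ − payload = 203,700 − 11,600 = 192,100 kg.
Stage dry mass = ε × stage wet mass = 0.118 × 192,100 = 22,667.8 kg.
Burnout mass m_f = stage dry + payload = 22,667.8 + 11,600 = 34,267.8 kg.
v_e = Isp · g₀ = 317 × 9.8 = 3106.6 m/s.
Using Δv = v_e ln(m₀/m_f): Δv = v_e · ln(203,700/34,267.8) = 3106.6 × ln(5.944) = 3106.6 × 1.7824 ≈ 5537 m/s.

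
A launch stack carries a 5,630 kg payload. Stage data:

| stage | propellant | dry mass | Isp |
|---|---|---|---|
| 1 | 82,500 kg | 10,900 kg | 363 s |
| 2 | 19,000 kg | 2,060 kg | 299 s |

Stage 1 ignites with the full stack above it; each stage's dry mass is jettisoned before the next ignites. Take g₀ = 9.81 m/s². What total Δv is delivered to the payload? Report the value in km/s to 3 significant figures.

Ignition mass of stage 1 = 82,500+10,900 + 19,000+2,060 + 5,630 = 120,090 kg.
Stage 1: m₀ = 120,090 kg, m_f = 120,090 − 82,500 = 37,590 kg; Δv = 363×9.81×ln(3.195) = 3561.0×1.1615 ≈ 4136 m/s.
Stage 2: m₀ = 26,690 kg, m_f = 26,690 − 19,000 = 7,690 kg; Δv = 299×9.81×ln(3.471) = 2933.2×1.2444 ≈ 3650 m/s.
Total Δv = 4136 + 3650 = 7786 m/s.

Δv ≈ 7.79 km/s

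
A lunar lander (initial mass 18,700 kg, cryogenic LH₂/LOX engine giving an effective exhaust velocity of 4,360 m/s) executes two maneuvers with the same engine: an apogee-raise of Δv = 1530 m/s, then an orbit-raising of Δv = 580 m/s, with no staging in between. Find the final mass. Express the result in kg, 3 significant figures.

final mass ≈ 11500 kg

After the first burn: m = 18700 × exp(−1530/4360.0) = 18700 × 0.70404 = 13,165.5 kg.
After the second burn: m = 13,165.5 × exp(−580/4360.0) = 13,165.5 × 0.87544 = 11,525.6 kg.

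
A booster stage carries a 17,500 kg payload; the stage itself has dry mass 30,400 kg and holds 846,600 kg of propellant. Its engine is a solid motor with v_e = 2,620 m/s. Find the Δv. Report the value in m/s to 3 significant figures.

Δv ≈ 7670 m/s

m₀ = payload + dry + propellant = 17,500 + 30,400 + 846,600 = 894,500 kg.
m_f = payload + dry = 17,500 + 30,400 = 47,900 kg.
By the Tsiolkovsky rocket equation, Δv = v_e · ln(m₀/m_f) = 2620.0 × ln(18.67) = 2620.0 × 2.9271 ≈ 7669.1 m/s.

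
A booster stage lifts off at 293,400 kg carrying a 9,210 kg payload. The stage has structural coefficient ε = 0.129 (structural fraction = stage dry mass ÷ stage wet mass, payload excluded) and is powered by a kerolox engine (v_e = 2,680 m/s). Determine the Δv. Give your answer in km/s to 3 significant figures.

Δv ≈ 4.97 km/s

Stage wet mass = m₀ − payload = 293,400 − 9,210 = 284,190 kg.
Stage dry mass = ε × stage wet mass = 0.129 × 284,190 = 36,660.5 kg.
Burnout mass m_f = stage dry + payload = 36,660.5 + 9,210 = 45,870.5 kg.
Using Δv = v_e ln(m₀/m_f): Δv = v_e · ln(293,400/45,870.5) = 2680.0 × ln(6.396) = 2680.0 × 1.8557 ≈ 4973 m/s.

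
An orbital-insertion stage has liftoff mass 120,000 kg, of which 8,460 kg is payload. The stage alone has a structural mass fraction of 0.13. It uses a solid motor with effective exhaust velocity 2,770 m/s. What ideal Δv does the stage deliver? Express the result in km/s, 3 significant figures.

Δv ≈ 4.58 km/s

Stage wet mass = m₀ − payload = 120,000 − 8,460 = 111,540 kg.
Stage dry mass = ε × stage wet mass = 0.13 × 111,540 = 14,500.2 kg.
Burnout mass m_f = stage dry + payload = 14,500.2 + 8,460 = 22,960.2 kg.
Δv = v_e · ln(120,000/22,960.2) = 2770.0 × ln(5.226) = 2770.0 × 1.6537 ≈ 4581 m/s.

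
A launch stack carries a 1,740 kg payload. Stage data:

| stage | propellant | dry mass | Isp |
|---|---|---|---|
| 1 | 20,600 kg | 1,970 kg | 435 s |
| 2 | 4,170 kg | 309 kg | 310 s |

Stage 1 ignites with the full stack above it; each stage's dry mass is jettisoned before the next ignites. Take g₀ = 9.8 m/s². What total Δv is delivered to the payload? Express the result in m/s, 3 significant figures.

Δv ≈ 8730 m/s

Ignition mass of stage 1 = 20,600+1,970 + 4,170+309 + 1,740 = 28,789 kg.
Stage 1: m₀ = 28,789 kg, m_f = 28,789 − 20,600 = 8,189 kg; Δv = 435×9.8×ln(3.516) = 4263.0×1.2572 ≈ 5359 m/s.
Stage 2: m₀ = 6,219 kg, m_f = 6,219 − 4,170 = 2,049 kg; Δv = 310×9.8×ln(3.035) = 3038.0×1.1103 ≈ 3373 m/s.
Total Δv = 5359 + 3373 = 8732 m/s.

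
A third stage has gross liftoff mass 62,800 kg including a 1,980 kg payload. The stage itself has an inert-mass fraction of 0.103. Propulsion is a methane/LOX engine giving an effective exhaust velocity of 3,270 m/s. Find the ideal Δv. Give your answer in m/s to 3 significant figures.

Stage wet mass = m₀ − payload = 62,800 − 1,980 = 60,820 kg.
Stage dry mass = ε × stage wet mass = 0.103 × 60,820 = 6,264.46 kg.
Burnout mass m_f = stage dry + payload = 6,264.46 + 1,980 = 8,244.46 kg.
Δv = v_e · ln(62,800/8,244.46) = 3270.0 × ln(7.617) = 3270.0 × 2.0304 ≈ 6639 m/s.

Δv ≈ 6640 m/s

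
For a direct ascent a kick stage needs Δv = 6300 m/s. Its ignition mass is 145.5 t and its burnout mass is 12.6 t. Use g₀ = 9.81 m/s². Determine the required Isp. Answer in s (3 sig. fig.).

Isp ≈ 263 s

ln(m₀/m_f) = ln(145500/12600) = ln(11.55) = 2.4465.
Rocket equation: v_e = Δv / ln(m₀/m_f) = 6300 / 2.4465 = 2575.1 m/s.
Isp = v_e / g₀ = 2575.1 / 9.81 = 262.5 s.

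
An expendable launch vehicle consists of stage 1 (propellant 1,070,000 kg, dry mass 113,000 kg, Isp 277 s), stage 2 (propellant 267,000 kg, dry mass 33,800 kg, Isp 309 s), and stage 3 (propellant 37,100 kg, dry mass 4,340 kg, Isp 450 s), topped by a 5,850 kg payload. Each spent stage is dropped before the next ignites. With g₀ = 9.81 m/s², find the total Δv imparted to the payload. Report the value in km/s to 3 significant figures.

Ignition mass of stage 1 = 1,070,000+113,000 + 267,000+33,800 + 37,100+4,340 + 5,850 = 1,531,090 kg.
Stage 1: m₀ = 1,531,090 kg, m_f = 1,531,090 − 1,070,000 = 461,090 kg; Δv = 277×9.81×ln(3.321) = 2717.4×1.2001 ≈ 3261 m/s.
Stage 2: m₀ = 348,090 kg, m_f = 348,090 − 267,000 = 81,090 kg; Δv = 309×9.81×ln(4.293) = 3031.3×1.4569 ≈ 4416 m/s.
Stage 3: m₀ = 47,290 kg, m_f = 47,290 − 37,100 = 10,190 kg; Δv = 450×9.81×ln(4.641) = 4414.5×1.5349 ≈ 6776 m/s.
Total Δv = 3261 + 4416 + 6776 = 14453 m/s.

Δv ≈ 14.5 km/s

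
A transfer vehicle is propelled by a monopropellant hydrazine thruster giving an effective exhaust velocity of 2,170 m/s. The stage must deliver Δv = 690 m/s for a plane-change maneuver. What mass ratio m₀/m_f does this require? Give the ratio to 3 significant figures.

m₀/m_f = exp(Δv / v_e) = exp(690 / 2170.0) = exp(0.3180) = 1.3743.

mass ratio ≈ 1.37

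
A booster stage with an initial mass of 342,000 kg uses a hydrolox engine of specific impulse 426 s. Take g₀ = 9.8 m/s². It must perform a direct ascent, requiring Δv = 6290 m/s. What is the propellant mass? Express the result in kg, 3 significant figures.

v_e = Isp · g₀ = 426 × 9.8 = 4174.8 m/s.
By the Tsiolkovsky rocket equation, m₀/m_f = exp(Δv / v_e) = exp(6290 / 4174.8) = exp(1.5067) = 4.5116.
m_f = 342,000 / 4.5116 = 75,804.6 kg, so propellant = m₀ − m_f = 342,000 − 75,804.6 = 266,195.4 kg.

propellant mass ≈ 266000 kg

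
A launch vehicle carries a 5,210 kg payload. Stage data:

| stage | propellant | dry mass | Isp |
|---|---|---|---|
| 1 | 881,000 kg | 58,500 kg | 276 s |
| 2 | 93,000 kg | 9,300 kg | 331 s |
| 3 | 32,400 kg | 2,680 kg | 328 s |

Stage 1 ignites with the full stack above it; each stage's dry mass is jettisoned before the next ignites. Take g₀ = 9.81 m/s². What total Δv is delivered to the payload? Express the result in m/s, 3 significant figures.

Ignition mass of stage 1 = 881,000+58,500 + 93,000+9,300 + 32,400+2,680 + 5,210 = 1,082,090 kg.
Stage 1: m₀ = 1,082,090 kg, m_f = 1,082,090 − 881,000 = 201,090 kg; Δv = 276×9.81×ln(5.381) = 2707.6×1.6829 ≈ 4557 m/s.
Stage 2: m₀ = 142,590 kg, m_f = 142,590 − 93,000 = 49,590 kg; Δv = 331×9.81×ln(2.875) = 3247.1×1.0562 ≈ 3430 m/s.
Stage 3: m₀ = 40,290 kg, m_f = 40,290 − 32,400 = 7,890 kg; Δv = 328×9.81×ln(5.106) = 3217.7×1.6305 ≈ 5246 m/s.
Total Δv = 4557 + 3430 + 5246 = 13233 m/s.

Δv ≈ 13200 m/s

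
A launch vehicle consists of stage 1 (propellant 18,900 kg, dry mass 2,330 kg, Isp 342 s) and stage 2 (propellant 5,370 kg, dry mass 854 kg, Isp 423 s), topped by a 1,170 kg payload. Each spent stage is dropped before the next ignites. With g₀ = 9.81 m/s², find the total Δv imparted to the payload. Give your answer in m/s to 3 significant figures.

Ignition mass of stage 1 = 18,900+2,330 + 5,370+854 + 1,170 = 28,624 kg.
Stage 1: m₀ = 28,624 kg, m_f = 28,624 − 18,900 = 9,724 kg; Δv = 342×9.81×ln(2.944) = 3355.0×1.0796 ≈ 3622 m/s.
Stage 2: m₀ = 7,394 kg, m_f = 7,394 − 5,370 = 2,024 kg; Δv = 423×9.81×ln(3.653) = 4149.6×1.2956 ≈ 5376 m/s.
Total Δv = 3622 + 5376 = 8998 m/s.

Δv ≈ 9000 m/s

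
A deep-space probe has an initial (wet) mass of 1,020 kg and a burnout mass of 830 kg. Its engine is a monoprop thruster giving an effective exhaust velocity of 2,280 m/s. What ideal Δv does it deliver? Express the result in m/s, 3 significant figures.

Δv ≈ 470 m/s

By the Tsiolkovsky rocket equation, Δv = v_e · ln(m₀/m_f) = 2280.0 × ln(1.229) = 2280.0 × 0.2061 ≈ 470.0 m/s.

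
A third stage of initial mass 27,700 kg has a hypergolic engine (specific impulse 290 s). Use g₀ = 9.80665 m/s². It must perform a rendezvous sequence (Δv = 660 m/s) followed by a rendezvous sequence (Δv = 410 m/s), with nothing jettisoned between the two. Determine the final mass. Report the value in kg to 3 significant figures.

final mass ≈ 19000 kg

v_e = Isp · g₀ = 290 × 9.80665 = 2843.9 m/s.
After the first burn: m = 27700 × exp(−660/2843.9) = 27700 × 0.79289 = 21,963.1 kg.
After the second burn: m = 21,963.1 × exp(−410/2843.9) = 21,963.1 × 0.86574 = 19,014.3 kg.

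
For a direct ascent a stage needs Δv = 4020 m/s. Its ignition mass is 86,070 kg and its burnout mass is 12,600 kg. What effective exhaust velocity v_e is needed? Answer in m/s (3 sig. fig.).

ln(m₀/m_f) = ln(86070/12600) = ln(6.831) = 1.9215.
v_e = Δv / ln(m₀/m_f) = 4020 / 1.9215 = 2092.2 m/s.

v_e ≈ 2090 m/s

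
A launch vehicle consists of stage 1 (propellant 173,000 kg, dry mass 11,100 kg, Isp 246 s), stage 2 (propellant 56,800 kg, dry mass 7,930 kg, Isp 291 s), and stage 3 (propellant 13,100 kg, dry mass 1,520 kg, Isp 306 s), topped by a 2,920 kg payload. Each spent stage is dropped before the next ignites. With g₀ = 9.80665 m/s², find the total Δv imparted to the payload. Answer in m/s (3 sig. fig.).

Ignition mass of stage 1 = 173,000+11,100 + 56,800+7,930 + 13,100+1,520 + 2,920 = 266,370 kg.
Stage 1: m₀ = 266,370 kg, m_f = 266,370 − 173,000 = 93,370 kg; Δv = 246×9.80665×ln(2.853) = 2412.4×1.0483 ≈ 2529 m/s.
Stage 2: m₀ = 82,270 kg, m_f = 82,270 − 56,800 = 25,470 kg; Δv = 291×9.80665×ln(3.23) = 2853.7×1.1725 ≈ 3346 m/s.
Stage 3: m₀ = 17,540 kg, m_f = 17,540 − 13,100 = 4,440 kg; Δv = 306×9.80665×ln(3.95) = 3000.8×1.3738 ≈ 4123 m/s.
Total Δv = 2529 + 3346 + 4123 = 9998 m/s.

Δv ≈ 10000 m/s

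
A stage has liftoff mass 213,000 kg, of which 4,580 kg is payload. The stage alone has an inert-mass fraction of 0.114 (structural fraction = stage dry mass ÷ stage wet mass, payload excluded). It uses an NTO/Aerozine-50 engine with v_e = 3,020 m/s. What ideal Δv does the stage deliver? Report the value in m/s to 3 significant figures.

Δv ≈ 6090 m/s

Stage wet mass = m₀ − payload = 213,000 − 4,580 = 208,420 kg.
Stage dry mass = ε × stage wet mass = 0.114 × 208,420 = 23,759.9 kg.
Burnout mass m_f = stage dry + payload = 23,759.9 + 4,580 = 28,339.9 kg.
Δv = v_e · ln(213,000/28,339.9) = 3020.0 × ln(7.516) = 3020.0 × 2.0170 ≈ 6091 m/s.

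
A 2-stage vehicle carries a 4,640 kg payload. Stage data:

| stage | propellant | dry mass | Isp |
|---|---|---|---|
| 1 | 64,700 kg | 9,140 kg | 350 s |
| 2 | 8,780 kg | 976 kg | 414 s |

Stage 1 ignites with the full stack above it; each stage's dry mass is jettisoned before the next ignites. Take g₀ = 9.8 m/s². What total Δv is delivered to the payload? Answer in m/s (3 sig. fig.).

Δv ≈ 8350 m/s

Ignition mass of stage 1 = 64,700+9,140 + 8,780+976 + 4,640 = 88,236 kg.
Stage 1: m₀ = 88,236 kg, m_f = 88,236 − 64,700 = 23,536 kg; Δv = 350×9.8×ln(3.749) = 3430.0×1.3215 ≈ 4533 m/s.
Stage 2: m₀ = 14,396 kg, m_f = 14,396 − 8,780 = 5,616 kg; Δv = 414×9.8×ln(2.563) = 4057.2×0.9413 ≈ 3819 m/s.
Total Δv = 4533 + 3819 = 8352 m/s.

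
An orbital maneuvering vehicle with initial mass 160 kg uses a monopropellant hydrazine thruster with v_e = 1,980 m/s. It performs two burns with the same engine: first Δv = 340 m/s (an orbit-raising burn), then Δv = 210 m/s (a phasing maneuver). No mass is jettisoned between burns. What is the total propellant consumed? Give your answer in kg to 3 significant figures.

total propellant consumed ≈ 38.8 kg

After the first burn: m = 160 × exp(−340/1980.0) = 160 × 0.84222 = 134.755 kg.
After the second burn: m = 134.755 × exp(−210/1980.0) = 134.755 × 0.89937 = 121.195 kg.
Total propellant = m₀ − m_final = 160 − 121.195 = 38.805 kg.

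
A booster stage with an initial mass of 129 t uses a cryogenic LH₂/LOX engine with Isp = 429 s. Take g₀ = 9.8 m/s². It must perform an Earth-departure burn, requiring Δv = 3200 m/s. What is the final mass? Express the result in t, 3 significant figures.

final mass ≈ 60.3 t

v_e = Isp · g₀ = 429 × 9.8 = 4204.2 m/s.
m₀/m_f = exp(Δv / v_e) = exp(3200 / 4204.2) = exp(0.7611) = 2.1407.
m_f = m₀ / 2.1407 = 129 / 2.1407 = 60.2607 t.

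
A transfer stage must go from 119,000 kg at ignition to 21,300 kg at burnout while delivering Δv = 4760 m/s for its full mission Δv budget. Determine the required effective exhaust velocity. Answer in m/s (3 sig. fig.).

v_e ≈ 2770 m/s

ln(m₀/m_f) = ln(119000/21300) = ln(5.587) = 1.7204.
v_e = Δv / ln(m₀/m_f) = 4760 / 1.7204 = 2766.8 m/s.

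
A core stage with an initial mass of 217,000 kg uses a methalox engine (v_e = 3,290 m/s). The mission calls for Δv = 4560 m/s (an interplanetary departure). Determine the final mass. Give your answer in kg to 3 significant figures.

final mass ≈ 54300 kg

By the Tsiolkovsky rocket equation, m₀/m_f = exp(Δv / v_e) = exp(4560 / 3290.0) = exp(1.3860) = 3.9989.
m_f = m₀ / 3.9989 = 217,000 / 3.9989 = 54,264.9 kg.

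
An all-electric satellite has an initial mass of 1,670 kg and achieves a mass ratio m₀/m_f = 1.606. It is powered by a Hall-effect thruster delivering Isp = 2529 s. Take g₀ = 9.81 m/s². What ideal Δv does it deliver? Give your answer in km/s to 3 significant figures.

v_e = Isp · g₀ = 2529 × 9.81 = 24809.5 m/s.
Δv = v_e · ln(1.606) = 24809.5 × 0.4737 ≈ 11753.4 m/s.

Δv ≈ 11.8 km/s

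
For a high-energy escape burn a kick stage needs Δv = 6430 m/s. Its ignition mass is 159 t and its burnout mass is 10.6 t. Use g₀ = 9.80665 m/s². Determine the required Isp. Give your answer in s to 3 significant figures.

Isp ≈ 242 s

ln(m₀/m_f) = ln(159000/10600) = ln(15) = 2.7081.
v_e = Δv / ln(m₀/m_f) = 6430 / 2.7081 = 2374.4 m/s.
Isp = v_e / g₀ = 2374.4 / 9.80665 = 242.1 s.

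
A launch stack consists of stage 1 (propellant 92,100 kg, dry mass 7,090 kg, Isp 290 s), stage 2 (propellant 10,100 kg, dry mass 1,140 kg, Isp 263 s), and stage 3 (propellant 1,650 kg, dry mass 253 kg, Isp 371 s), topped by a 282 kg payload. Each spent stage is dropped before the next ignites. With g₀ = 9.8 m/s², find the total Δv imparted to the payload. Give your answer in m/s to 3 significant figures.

Δv ≈ 13600 m/s

Ignition mass of stage 1 = 92,100+7,090 + 10,100+1,140 + 1,650+253 + 282 = 112,615 kg.
Stage 1: m₀ = 112,615 kg, m_f = 112,615 − 92,100 = 20,515 kg; Δv = 290×9.8×ln(5.489) = 2842.0×1.7028 ≈ 4839 m/s.
Stage 2: m₀ = 13,425 kg, m_f = 13,425 − 10,100 = 3,325 kg; Δv = 263×9.8×ln(4.038) = 2577.4×1.3956 ≈ 3597 m/s.
Stage 3: m₀ = 2,185 kg, m_f = 2,185 − 1,650 = 535 kg; Δv = 371×9.8×ln(4.084) = 3635.8×1.4071 ≈ 5116 m/s.
Total Δv = 4839 + 3597 + 5116 = 13552 m/s.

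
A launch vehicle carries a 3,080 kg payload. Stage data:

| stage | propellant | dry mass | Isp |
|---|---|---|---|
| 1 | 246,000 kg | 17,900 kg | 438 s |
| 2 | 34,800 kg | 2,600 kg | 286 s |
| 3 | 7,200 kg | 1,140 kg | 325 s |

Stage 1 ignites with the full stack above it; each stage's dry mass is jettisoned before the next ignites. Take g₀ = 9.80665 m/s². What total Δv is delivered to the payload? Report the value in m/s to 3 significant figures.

Δv ≈ 13300 m/s

Ignition mass of stage 1 = 246,000+17,900 + 34,800+2,600 + 7,200+1,140 + 3,080 = 312,720 kg.
Stage 1: m₀ = 312,720 kg, m_f = 312,720 − 246,000 = 66,720 kg; Δv = 438×9.80665×ln(4.687) = 4295.3×1.5448 ≈ 6635 m/s.
Stage 2: m₀ = 48,820 kg, m_f = 48,820 − 34,800 = 14,020 kg; Δv = 286×9.80665×ln(3.482) = 2804.7×1.2477 ≈ 3499 m/s.
Stage 3: m₀ = 11,420 kg, m_f = 11,420 − 7,200 = 4,220 kg; Δv = 325×9.80665×ln(2.706) = 3187.2×0.9955 ≈ 3173 m/s.
Total Δv = 6635 + 3499 + 3173 = 13307 m/s.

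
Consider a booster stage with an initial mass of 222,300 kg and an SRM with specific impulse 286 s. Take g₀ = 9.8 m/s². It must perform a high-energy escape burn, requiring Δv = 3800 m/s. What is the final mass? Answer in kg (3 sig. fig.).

v_e = Isp · g₀ = 286 × 9.8 = 2802.8 m/s.
m₀/m_f = exp(Δv / v_e) = exp(3800 / 2802.8) = exp(1.3558) = 3.8798.
m_f = m₀ / 3.8798 = 222,300 / 3.8798 = 57,296.8 kg.

final mass ≈ 57300 kg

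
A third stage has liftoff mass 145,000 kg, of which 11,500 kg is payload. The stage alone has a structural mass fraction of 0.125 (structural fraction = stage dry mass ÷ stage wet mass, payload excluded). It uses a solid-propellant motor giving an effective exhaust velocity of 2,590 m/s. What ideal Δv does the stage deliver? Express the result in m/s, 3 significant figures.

Stage wet mass = m₀ − payload = 145,000 − 11,500 = 133,500 kg.
Stage dry mass = ε × stage wet mass = 0.125 × 133,500 = 16,687.5 kg.
Burnout mass m_f = stage dry + payload = 16,687.5 + 11,500 = 28,187.5 kg.
Rocket equation: Δv = v_e · ln(145,000/28,187.5) = 2590.0 × ln(5.144) = 2590.0 × 1.6379 ≈ 4242 m/s.

Δv ≈ 4240 m/s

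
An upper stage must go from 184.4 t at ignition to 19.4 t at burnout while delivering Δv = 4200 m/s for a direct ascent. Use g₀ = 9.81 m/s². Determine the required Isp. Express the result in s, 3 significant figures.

Isp ≈ 190 s

ln(m₀/m_f) = ln(184400/19400) = ln(9.505) = 2.2518.
v_e = Δv / ln(m₀/m_f) = 4200 / 2.2518 = 1865.1 m/s.
Isp = v_e / g₀ = 1865.1 / 9.81 = 190.1 s.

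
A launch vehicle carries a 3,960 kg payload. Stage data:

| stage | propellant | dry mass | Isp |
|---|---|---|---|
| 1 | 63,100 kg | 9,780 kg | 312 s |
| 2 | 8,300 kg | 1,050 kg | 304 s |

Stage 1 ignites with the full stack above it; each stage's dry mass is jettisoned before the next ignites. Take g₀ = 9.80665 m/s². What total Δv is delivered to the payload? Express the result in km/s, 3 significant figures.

Ignition mass of stage 1 = 63,100+9,780 + 8,300+1,050 + 3,960 = 86,190 kg.
Stage 1: m₀ = 86,190 kg, m_f = 86,190 − 63,100 = 23,090 kg; Δv = 312×9.80665×ln(3.733) = 3059.7×1.3172 ≈ 4030 m/s.
Stage 2: m₀ = 13,310 kg, m_f = 13,310 − 8,300 = 5,010 kg; Δv = 304×9.80665×ln(2.657) = 2981.2×0.9771 ≈ 2913 m/s.
Total Δv = 4030 + 2913 = 6943 m/s.

Δv ≈ 6.94 km/s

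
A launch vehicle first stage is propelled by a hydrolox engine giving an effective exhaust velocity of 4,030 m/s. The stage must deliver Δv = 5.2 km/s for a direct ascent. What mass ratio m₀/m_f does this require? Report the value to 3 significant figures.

mass ratio ≈ 3.63

Using Δv = v_e ln(m₀/m_f): m₀/m_f = exp(Δv / v_e) = exp(5200 / 4030.0) = exp(1.2903) = 3.6340.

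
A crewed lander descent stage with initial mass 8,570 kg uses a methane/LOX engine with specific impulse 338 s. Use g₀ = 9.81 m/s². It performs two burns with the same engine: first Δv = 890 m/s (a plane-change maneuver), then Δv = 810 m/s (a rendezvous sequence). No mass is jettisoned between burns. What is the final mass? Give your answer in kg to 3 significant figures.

final mass ≈ 5130 kg

v_e = Isp · g₀ = 338 × 9.81 = 3315.8 m/s.
After the first burn: m = 8570 × exp(−890/3315.8) = 8570 × 0.76459 = 6,552.54 kg.
After the second burn: m = 6,552.54 × exp(−810/3315.8) = 6,552.54 × 0.78326 = 5,132.34 kg.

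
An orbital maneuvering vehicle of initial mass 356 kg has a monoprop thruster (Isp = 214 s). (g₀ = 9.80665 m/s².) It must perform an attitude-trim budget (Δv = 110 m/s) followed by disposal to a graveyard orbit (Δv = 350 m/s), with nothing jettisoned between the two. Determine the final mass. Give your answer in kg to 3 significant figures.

final mass ≈ 286 kg

v_e = Isp · g₀ = 214 × 9.80665 = 2098.6 m/s.
After the first burn: m = 356 × exp(−110/2098.6) = 356 × 0.94893 = 337.819 kg.
After the second burn: m = 337.819 × exp(−350/2098.6) = 337.819 × 0.84639 = 285.927 kg.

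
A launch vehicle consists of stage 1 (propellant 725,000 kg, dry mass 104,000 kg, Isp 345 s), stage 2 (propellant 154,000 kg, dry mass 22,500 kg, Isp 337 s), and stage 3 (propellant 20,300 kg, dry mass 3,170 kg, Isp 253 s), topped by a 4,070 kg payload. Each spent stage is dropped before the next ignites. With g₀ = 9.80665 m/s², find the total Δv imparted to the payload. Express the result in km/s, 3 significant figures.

Ignition mass of stage 1 = 725,000+104,000 + 154,000+22,500 + 20,300+3,170 + 4,070 = 1,033,040 kg.
Stage 1: m₀ = 1,033,040 kg, m_f = 1,033,040 − 725,000 = 308,040 kg; Δv = 345×9.80665×ln(3.354) = 3383.3×1.2100 ≈ 4094 m/s.
Stage 2: m₀ = 204,040 kg, m_f = 204,040 − 154,000 = 50,040 kg; Δv = 337×9.80665×ln(4.078) = 3304.8×1.4055 ≈ 4645 m/s.
Stage 3: m₀ = 27,540 kg, m_f = 27,540 − 20,300 = 7,240 kg; Δv = 253×9.80665×ln(3.804) = 2481.1×1.3360 ≈ 3315 m/s.
Total Δv = 4094 + 4645 + 3315 = 12054 m/s.

Δv ≈ 12.1 km/s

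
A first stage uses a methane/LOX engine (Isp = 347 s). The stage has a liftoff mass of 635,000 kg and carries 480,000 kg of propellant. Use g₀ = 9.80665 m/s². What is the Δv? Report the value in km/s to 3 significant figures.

v_e = Isp · g₀ = 347 × 9.80665 = 3402.9 m/s.
m_f = m₀ − m_prop = 635,000 − 480,000 = 155,000 kg.
Using Δv = v_e ln(m₀/m_f): Δv = v_e · ln(m₀/m_f) = 3402.9 × ln(4.097) = 3402.9 × 1.4102 ≈ 4798.8 m/s.

Δv ≈ 4.80 km/s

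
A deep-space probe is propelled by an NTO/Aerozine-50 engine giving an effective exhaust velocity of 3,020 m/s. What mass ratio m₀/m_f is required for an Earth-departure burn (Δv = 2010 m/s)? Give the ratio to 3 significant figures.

By the Tsiolkovsky rocket equation, m₀/m_f = exp(Δv / v_e) = exp(2010 / 3020.0) = exp(0.6656) = 1.9456.

mass ratio ≈ 1.95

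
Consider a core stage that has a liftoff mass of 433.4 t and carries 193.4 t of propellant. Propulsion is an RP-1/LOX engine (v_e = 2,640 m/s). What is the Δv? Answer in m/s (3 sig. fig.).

m_f = m₀ − m_prop = 433.4 − 193.4 = 240 t.
Δv = v_e · ln(m₀/m_f) = 2640.0 × ln(1.806) = 2640.0 × 0.5910 ≈ 1560.3 m/s.

Δv ≈ 1560 m/s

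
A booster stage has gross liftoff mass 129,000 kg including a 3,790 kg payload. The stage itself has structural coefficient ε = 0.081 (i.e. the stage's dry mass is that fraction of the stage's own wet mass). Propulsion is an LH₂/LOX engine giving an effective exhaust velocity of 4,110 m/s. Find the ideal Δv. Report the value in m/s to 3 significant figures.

Stage wet mass = m₀ − payload = 129,000 − 3,790 = 125,210 kg.
Stage dry mass = ε × stage wet mass = 0.081 × 125,210 = 10,142 kg.
Burnout mass m_f = stage dry + payload = 10,142 + 3,790 = 13,932 kg.
Δv = v_e · ln(129,000/13,932) = 4110.0 × ln(9.259) = 4110.0 × 2.2256 ≈ 9147 m/s.

Δv ≈ 9150 m/s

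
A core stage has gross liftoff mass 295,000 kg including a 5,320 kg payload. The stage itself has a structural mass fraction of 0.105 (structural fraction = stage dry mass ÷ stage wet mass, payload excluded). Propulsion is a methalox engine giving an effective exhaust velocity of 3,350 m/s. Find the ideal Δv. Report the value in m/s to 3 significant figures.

Δv ≈ 7070 m/s

Stage wet mass = m₀ − payload = 295,000 − 5,320 = 289,680 kg.
Stage dry mass = ε × stage wet mass = 0.105 × 289,680 = 30,416.4 kg.
Burnout mass m_f = stage dry + payload = 30,416.4 + 5,320 = 35,736.4 kg.
By the Tsiolkovsky rocket equation, Δv = v_e · ln(295,000/35,736.4) = 3350.0 × ln(8.255) = 3350.0 × 2.1108 ≈ 7071 m/s.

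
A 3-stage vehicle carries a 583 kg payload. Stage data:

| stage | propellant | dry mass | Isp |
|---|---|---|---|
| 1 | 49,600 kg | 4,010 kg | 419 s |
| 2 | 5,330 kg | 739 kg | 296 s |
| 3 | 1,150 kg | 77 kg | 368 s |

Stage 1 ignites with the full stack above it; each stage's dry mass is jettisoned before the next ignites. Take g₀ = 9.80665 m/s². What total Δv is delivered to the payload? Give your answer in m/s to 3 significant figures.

Ignition mass of stage 1 = 49,600+4,010 + 5,330+739 + 1,150+77 + 583 = 61,489 kg.
Stage 1: m₀ = 61,489 kg, m_f = 61,489 − 49,600 = 11,889 kg; Δv = 419×9.80665×ln(5.172) = 4109.0×1.6432 ≈ 6752 m/s.
Stage 2: m₀ = 7,879 kg, m_f = 7,879 − 5,330 = 2,549 kg; Δv = 296×9.80665×ln(3.091) = 2902.8×1.1285 ≈ 3276 m/s.
Stage 3: m₀ = 1,810 kg, m_f = 1,810 − 1,150 = 660 kg; Δv = 368×9.80665×ln(2.742) = 3608.8×1.0088 ≈ 3641 m/s.
Total Δv = 6752 + 3276 + 3641 = 13669 m/s.

Δv ≈ 13700 m/s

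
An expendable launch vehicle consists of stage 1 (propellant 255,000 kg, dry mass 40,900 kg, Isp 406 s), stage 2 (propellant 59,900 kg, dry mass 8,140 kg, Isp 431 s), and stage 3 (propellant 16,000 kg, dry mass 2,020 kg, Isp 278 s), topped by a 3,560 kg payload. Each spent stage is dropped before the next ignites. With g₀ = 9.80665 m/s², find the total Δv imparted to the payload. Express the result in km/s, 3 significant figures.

Ignition mass of stage 1 = 255,000+40,900 + 59,900+8,140 + 16,000+2,020 + 3,560 = 385,520 kg.
Stage 1: m₀ = 385,520 kg, m_f = 385,520 − 255,000 = 130,520 kg; Δv = 406×9.80665×ln(2.954) = 3981.5×1.0831 ≈ 4312 m/s.
Stage 2: m₀ = 89,620 kg, m_f = 89,620 − 59,900 = 29,720 kg; Δv = 431×9.80665×ln(3.015) = 4226.7×1.1038 ≈ 4665 m/s.
Stage 3: m₀ = 21,580 kg, m_f = 21,580 − 16,000 = 5,580 kg; Δv = 278×9.80665×ln(3.867) = 2726.2×1.3526 ≈ 3687 m/s.
Total Δv = 4312 + 4665 + 3687 = 12664 m/s.

Δv ≈ 12.7 km/s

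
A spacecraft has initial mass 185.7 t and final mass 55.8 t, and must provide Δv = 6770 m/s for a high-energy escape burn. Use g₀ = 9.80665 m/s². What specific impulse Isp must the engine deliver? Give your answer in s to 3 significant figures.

Isp ≈ 574 s

ln(m₀/m_f) = ln(185700/55800) = ln(3.328) = 1.2024.
Using Δv = v_e ln(m₀/m_f): v_e = Δv / ln(m₀/m_f) = 6770 / 1.2024 = 5630.6 m/s.
Isp = v_e / g₀ = 5630.6 / 9.80665 = 574.2 s.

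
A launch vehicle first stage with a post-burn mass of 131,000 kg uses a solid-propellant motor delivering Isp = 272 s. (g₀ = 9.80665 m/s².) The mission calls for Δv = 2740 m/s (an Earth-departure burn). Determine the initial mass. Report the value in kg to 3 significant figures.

v_e = Isp · g₀ = 272 × 9.80665 = 2667.4 m/s.
By the Tsiolkovsky rocket equation, m₀/m_f = exp(Δv / v_e) = exp(2740 / 2667.4) = exp(1.0272) = 2.7933.
m₀ = m_f × 2.7933 = 131,000 × 2.7933 = 365,922 kg.

initial mass ≈ 366000 kg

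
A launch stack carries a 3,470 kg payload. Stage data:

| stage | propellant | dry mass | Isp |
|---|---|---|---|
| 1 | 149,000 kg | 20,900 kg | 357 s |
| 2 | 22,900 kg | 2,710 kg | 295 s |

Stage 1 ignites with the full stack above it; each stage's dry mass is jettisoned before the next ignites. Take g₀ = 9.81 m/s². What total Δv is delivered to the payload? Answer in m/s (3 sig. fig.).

Δv ≈ 9320 m/s

Ignition mass of stage 1 = 149,000+20,900 + 22,900+2,710 + 3,470 = 198,980 kg.
Stage 1: m₀ = 198,980 kg, m_f = 198,980 − 149,000 = 49,980 kg; Δv = 357×9.81×ln(3.981) = 3502.2×1.3816 ≈ 4839 m/s.
Stage 2: m₀ = 29,080 kg, m_f = 29,080 − 22,900 = 6,180 kg; Δv = 295×9.81×ln(4.706) = 2894.0×1.5487 ≈ 4482 m/s.
Total Δv = 4839 + 4482 = 9321 m/s.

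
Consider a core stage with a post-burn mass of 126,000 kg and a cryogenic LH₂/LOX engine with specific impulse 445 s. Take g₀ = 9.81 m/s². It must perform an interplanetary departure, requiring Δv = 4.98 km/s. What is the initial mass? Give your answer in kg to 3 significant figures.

initial mass ≈ 394000 kg

v_e = Isp · g₀ = 445 × 9.81 = 4365.4 m/s.
m₀/m_f = exp(Δv / v_e) = exp(4980 / 4365.4) = exp(1.1408) = 3.1292.
m₀ = m_f × 3.1292 = 126,000 × 3.1292 = 394,279 kg.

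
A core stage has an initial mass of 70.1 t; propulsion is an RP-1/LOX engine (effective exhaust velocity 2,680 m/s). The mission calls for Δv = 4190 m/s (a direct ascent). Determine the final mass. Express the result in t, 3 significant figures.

final mass ≈ 14.7 t

Rocket equation: m₀/m_f = exp(Δv / v_e) = exp(4190 / 2680.0) = exp(1.5634) = 4.7752.
m_f = m₀ / 4.7752 = 70.1 / 4.7752 = 14.68 t.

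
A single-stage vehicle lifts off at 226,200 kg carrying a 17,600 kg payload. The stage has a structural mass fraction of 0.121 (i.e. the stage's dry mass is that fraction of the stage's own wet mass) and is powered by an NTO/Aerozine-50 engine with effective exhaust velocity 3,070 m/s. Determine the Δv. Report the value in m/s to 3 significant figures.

Stage wet mass = m₀ − payload = 226,200 − 17,600 = 208,600 kg.
Stage dry mass = ε × stage wet mass = 0.121 × 208,600 = 25,240.6 kg.
Burnout mass m_f = stage dry + payload = 25,240.6 + 17,600 = 42,840.6 kg.
Rocket equation: Δv = v_e · ln(226,200/42,840.6) = 3070.0 × ln(5.28) = 3070.0 × 1.6639 ≈ 5108 m/s.

Δv ≈ 5110 m/s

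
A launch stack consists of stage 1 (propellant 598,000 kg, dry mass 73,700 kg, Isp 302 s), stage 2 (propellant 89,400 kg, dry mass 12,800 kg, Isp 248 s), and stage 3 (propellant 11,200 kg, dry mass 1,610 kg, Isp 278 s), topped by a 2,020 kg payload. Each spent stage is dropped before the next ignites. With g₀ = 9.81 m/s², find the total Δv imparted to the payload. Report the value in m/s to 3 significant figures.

Δv ≈ 11600 m/s

Ignition mass of stage 1 = 598,000+73,700 + 89,400+12,800 + 11,200+1,610 + 2,020 = 788,730 kg.
Stage 1: m₀ = 788,730 kg, m_f = 788,730 − 598,000 = 190,730 kg; Δv = 302×9.81×ln(4.135) = 2962.6×1.4196 ≈ 4206 m/s.
Stage 2: m₀ = 117,030 kg, m_f = 117,030 − 89,400 = 27,630 kg; Δv = 248×9.81×ln(4.236) = 2432.9×1.4435 ≈ 3512 m/s.
Stage 3: m₀ = 14,830 kg, m_f = 14,830 − 11,200 = 3,630 kg; Δv = 278×9.81×ln(4.085) = 2727.2×1.4074 ≈ 3838 m/s.
Total Δv = 4206 + 3512 + 3838 = 11556 m/s.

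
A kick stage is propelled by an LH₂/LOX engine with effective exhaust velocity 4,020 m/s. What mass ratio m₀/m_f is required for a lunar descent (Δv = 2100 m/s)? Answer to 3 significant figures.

Rocket equation: m₀/m_f = exp(Δv / v_e) = exp(2100 / 4020.0) = exp(0.5224) = 1.6860.

mass ratio ≈ 1.69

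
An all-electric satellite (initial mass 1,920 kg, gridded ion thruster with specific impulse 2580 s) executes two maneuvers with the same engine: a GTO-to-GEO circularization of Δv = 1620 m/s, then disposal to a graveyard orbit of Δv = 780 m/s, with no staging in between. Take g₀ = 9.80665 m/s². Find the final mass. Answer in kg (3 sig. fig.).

final mass ≈ 1750 kg

v_e = Isp · g₀ = 2580 × 9.80665 = 25301.2 m/s.
After the first burn: m = 1920 × exp(−1620/25301.2) = 1920 × 0.93798 = 1,800.92 kg.
After the second burn: m = 1,800.92 × exp(−780/25301.2) = 1,800.92 × 0.96964 = 1,746.24 kg.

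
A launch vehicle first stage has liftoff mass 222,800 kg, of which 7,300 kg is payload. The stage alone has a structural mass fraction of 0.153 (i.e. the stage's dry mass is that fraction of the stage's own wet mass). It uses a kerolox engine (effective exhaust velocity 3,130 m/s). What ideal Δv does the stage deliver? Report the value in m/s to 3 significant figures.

Stage wet mass = m₀ − payload = 222,800 − 7,300 = 215,500 kg.
Stage dry mass = ε × stage wet mass = 0.153 × 215,500 = 32,971.5 kg.
Burnout mass m_f = stage dry + payload = 32,971.5 + 7,300 = 40,271.5 kg.
Δv = v_e · ln(222,800/40,271.5) = 3130.0 × ln(5.532) = 3130.0 × 1.7106 ≈ 5354 m/s.

Δv ≈ 5350 m/s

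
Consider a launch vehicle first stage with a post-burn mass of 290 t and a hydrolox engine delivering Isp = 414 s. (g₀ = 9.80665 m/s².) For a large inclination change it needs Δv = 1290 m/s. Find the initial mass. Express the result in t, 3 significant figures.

initial mass ≈ 398 t

v_e = Isp · g₀ = 414 × 9.80665 = 4060.0 m/s.
Using Δv = v_e ln(m₀/m_f): m₀/m_f = exp(Δv / v_e) = exp(1290 / 4060.0) = exp(0.3177) = 1.3740.
m₀ = m_f × 1.3740 = 290 × 1.3740 = 398.46 t.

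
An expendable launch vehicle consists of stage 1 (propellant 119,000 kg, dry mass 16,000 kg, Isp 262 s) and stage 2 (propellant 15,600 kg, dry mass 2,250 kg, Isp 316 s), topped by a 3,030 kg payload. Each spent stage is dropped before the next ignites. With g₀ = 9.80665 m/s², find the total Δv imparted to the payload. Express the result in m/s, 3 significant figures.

Ignition mass of stage 1 = 119,000+16,000 + 15,600+2,250 + 3,030 = 155,880 kg.
Stage 1: m₀ = 155,880 kg, m_f = 155,880 − 119,000 = 36,880 kg; Δv = 262×9.80665×ln(4.227) = 2569.3×1.4414 ≈ 3703 m/s.
Stage 2: m₀ = 20,880 kg, m_f = 20,880 − 15,600 = 5,280 kg; Δv = 316×9.80665×ln(3.955) = 3098.9×1.3749 ≈ 4261 m/s.
Total Δv = 3703 + 4261 = 7964 m/s.

Δv ≈ 7960 m/s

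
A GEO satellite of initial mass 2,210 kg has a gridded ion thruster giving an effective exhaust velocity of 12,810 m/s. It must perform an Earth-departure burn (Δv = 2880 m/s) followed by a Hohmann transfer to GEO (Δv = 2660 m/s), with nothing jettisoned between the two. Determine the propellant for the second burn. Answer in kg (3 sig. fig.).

propellant for the second burn ≈ 331 kg

After the first burn: m = 2210 × exp(−2880/12810.0) = 2210 × 0.79866 = 1,765.04 kg.
After the second burn: m = 1,765.04 × exp(−2660/12810.0) = 1,765.04 × 0.81249 = 1,434.08 kg.
Second-burn propellant = 1,765.04 − 1,434.08 = 330.96 kg.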